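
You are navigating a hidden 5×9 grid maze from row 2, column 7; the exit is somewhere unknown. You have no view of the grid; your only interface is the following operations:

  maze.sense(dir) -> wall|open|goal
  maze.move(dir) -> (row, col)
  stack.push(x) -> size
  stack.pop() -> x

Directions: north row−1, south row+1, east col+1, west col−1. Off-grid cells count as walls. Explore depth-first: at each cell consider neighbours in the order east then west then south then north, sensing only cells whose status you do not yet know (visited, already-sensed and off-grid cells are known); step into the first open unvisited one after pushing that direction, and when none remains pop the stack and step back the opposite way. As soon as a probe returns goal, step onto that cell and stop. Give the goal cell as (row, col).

I use maze.sense with dir→east, giving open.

Then stack.push with x→east, — result: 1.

Calling maze.move with dir→east, and get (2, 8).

I call maze.sense with dir→south, : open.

Then stack.push with x→south, : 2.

Then maze.move with dir→south, yielding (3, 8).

I invoke maze.sense with dir→west, yielding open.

I use stack.push with x→west, and get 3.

Calling maze.move with dir→west, which returns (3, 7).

I invoke maze.sense with dir→west, giving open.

I try stack.push with x→west, yielding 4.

I invoke maze.move with dir→west, and observe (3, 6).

Next I call maze.sense with dir→west, which returns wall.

I try maze.sense with dir→south, — result: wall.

I run maze.sense with dir→north, — result: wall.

I call stack.pop(), which returns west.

Calling maze.move with dir→east, giving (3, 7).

I invoke maze.sense with dir→south, → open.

Next I call stack.push with x→south, and observe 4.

Invoking maze.move with dir→south, yielding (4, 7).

I use maze.sense with dir→east, : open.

I try stack.push with x→east, and get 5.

Calling maze.move with dir→east, which returns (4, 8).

I try stack.pop(), and observe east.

Next I call maze.move with dir→west, yielding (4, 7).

Using stack.pop, giving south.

I run maze.move with dir→north, : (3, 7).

I call stack.pop, and get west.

Next I call maze.move with dir→east, — result: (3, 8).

Invoking stack.pop, which returns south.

Using maze.move with dir→north, and get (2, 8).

I invoke maze.sense with dir→north, and see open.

I run stack.push with x→north, — result: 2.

Then maze.move with dir→north, and see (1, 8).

I try maze.sense with dir→west, — result: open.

I use stack.push with x→west, which returns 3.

I invoke maze.move with dir→west, — result: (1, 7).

Invoking maze.sense with dir→west, which returns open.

Next I call stack.push with x→west, → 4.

I call maze.move with dir→west, and get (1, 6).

I call maze.sense with dir→west, yielding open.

Invoking stack.push with x→west, which returns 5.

I use maze.move with dir→west, and get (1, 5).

Invoking maze.sense with dir→west, : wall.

Using maze.sense with dir→south, giving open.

Calling stack.push with x→south, giving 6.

Then maze.move with dir→south, — result: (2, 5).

Now I run maze.sense with dir→west, which returns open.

I use stack.push with x→west, : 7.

I call maze.move with dir→west, and get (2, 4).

Next I call maze.sense with dir→west, and observe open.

I try stack.push with x→west, and get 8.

Invoking maze.move with dir→west, yielding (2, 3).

I try maze.sense with dir→west, — result: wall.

Now I run maze.sense with dir→south, and get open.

Then stack.push with x→south, and get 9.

Then maze.move with dir→south, and see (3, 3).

I try maze.sense with dir→east, and get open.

Next I call stack.push with x→east, and see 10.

I use maze.move with dir→east, : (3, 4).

I use maze.sense with dir→south, giving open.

Then stack.push with x→south, giving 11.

I run maze.move with dir→south, yielding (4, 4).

I call maze.sense with dir→east, and see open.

I run stack.push with x→east, and observe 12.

Calling maze.move with dir→east, and get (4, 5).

Invoking stack.pop(), — result: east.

I run maze.move with dir→west, and get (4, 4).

Invoking maze.sense with dir→west, and see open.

I run stack.push with x→west, which returns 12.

Using maze.move with dir→west, and see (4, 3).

Then maze.sense with dir→west, and see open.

I run stack.push with x→west, and observe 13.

Then maze.move with dir→west, yielding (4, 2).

I try maze.sense with dir→west, and observe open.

Invoking stack.push with x→west, → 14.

I call maze.move with dir→west, and get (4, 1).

I call maze.sense with dir→west, which returns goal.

Then maze.move with dir→west, giving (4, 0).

Answer: (4, 0)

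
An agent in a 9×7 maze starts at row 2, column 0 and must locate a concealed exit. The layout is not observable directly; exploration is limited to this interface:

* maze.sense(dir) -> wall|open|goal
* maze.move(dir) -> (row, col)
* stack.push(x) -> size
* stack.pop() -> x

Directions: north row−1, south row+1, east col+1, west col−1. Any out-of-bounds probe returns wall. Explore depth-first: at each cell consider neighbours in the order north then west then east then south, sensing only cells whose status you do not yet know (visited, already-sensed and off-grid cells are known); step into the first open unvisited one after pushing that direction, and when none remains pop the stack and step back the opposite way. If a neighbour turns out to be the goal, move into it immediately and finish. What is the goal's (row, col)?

% maze.sense north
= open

% stack.push north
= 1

% maze.move north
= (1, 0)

% maze.sense north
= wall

% maze.sense east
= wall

% stack.pop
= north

% maze.move south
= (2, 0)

% maze.sense east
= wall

% maze.sense south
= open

% stack.push south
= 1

% maze.move south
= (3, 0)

% maze.sense east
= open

% stack.push east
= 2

% maze.move east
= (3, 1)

% maze.sense east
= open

% stack.push east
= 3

% maze.move east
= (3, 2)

% maze.sense north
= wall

% maze.sense east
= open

% stack.push east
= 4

% maze.move east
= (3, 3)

% maze.sense north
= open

% stack.push north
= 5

% maze.move north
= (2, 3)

% maze.sense north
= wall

% maze.sense east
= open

% stack.push east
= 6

% maze.move east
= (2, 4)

% maze.sense north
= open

% stack.push north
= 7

% maze.move north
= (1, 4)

% maze.sense north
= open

% stack.push north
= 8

% maze.move north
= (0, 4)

% maze.sense west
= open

% stack.push west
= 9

% maze.move west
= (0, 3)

% maze.sense west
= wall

% stack.pop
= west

% maze.move east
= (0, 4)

% maze.sense east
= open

% stack.push east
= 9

% maze.move east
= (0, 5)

% maze.sense east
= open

% stack.push east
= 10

% maze.move east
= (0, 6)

% maze.sense south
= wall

% stack.pop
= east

% maze.move west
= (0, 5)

% maze.sense south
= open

% stack.push south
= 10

% maze.move south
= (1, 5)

% maze.sense south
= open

% stack.push south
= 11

% maze.move south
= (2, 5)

% maze.sense east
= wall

% maze.sense south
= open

% stack.push south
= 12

% maze.move south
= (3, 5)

% maze.sense west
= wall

% maze.sense east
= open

% stack.push east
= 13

% maze.move east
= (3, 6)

% maze.sense south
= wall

% stack.pop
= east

% maze.move west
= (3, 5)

% maze.sense south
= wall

% stack.pop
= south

% maze.move north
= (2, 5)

% stack.pop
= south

% maze.move north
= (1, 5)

% stack.pop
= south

% maze.move north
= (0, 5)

% stack.pop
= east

% maze.move west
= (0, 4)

% stack.pop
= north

% maze.move south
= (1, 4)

% stack.pop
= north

% maze.move south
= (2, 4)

% stack.pop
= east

% maze.move west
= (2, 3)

% stack.pop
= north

% maze.move south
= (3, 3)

% maze.sense south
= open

% stack.push south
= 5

% maze.move south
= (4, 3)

% maze.sense west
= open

% stack.push west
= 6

% maze.move west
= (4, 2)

% maze.sense west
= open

% stack.push west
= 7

% maze.move west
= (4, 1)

% maze.sense west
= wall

% maze.sense south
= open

% stack.push south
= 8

% maze.move south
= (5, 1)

% maze.sense west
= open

% stack.push west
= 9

% maze.move west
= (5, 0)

% maze.sense south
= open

% stack.push south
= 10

% maze.move south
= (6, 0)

% maze.sense east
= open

% stack.push east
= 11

% maze.move east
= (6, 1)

% maze.sense east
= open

% stack.push east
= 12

% maze.move east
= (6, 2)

% maze.sense north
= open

% stack.push north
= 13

% maze.move north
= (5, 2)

% maze.sense east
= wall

% stack.pop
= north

% maze.move south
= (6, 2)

% maze.sense east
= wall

% maze.sense south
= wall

% stack.pop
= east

% maze.move west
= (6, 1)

% maze.sense south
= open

% stack.push south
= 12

% maze.move south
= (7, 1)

% maze.sense west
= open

% stack.push west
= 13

% maze.move west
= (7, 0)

% maze.sense south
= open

% stack.push south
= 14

% maze.move south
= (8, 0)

% maze.sense east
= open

% stack.push east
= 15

% maze.move east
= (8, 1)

% maze.sense east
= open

% stack.push east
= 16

% maze.move east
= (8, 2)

% maze.sense east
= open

% stack.push east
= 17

% maze.move east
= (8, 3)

% maze.sense north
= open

% stack.push north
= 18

% maze.move north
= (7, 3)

% maze.sense east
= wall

% stack.pop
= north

% maze.move south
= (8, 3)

% maze.sense east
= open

% stack.push east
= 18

% maze.move east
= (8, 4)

% maze.sense east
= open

% stack.push east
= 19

% maze.move east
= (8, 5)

% maze.sense north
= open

% stack.push north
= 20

% maze.move north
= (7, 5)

% maze.sense north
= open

% stack.push north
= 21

% maze.move north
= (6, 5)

% maze.sense north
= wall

% maze.sense west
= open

% stack.push west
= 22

% maze.move west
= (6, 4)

% maze.sense north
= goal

% maze.move north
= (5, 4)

Answer: (5, 4)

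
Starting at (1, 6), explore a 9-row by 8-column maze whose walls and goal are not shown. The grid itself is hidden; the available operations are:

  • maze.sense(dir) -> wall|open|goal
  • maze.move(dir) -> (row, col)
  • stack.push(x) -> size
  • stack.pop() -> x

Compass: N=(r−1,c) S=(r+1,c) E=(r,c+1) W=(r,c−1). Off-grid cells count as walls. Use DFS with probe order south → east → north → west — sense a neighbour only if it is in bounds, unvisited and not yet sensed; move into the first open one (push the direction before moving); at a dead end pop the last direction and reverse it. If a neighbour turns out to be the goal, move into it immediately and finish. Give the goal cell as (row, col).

Step: maze.sense[south]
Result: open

Step: stack.push[south]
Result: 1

Step: maze.move[south]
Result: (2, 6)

Step: maze.sense[south]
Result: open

Step: stack.push[south]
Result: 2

Step: maze.move[south]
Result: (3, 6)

Step: maze.sense[south]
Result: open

Step: stack.push[south]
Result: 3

Step: maze.move[south]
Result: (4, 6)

Step: maze.sense[south]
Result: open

Step: stack.push[south]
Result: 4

Step: maze.move[south]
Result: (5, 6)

Step: maze.sense[south]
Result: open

Step: stack.push[south]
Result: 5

Step: maze.move[south]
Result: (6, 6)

Step: maze.sense[south]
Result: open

Step: stack.push[south]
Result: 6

Step: maze.move[south]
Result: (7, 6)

Step: maze.sense[south]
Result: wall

Step: maze.sense[east]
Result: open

Step: stack.push[east]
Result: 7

Step: maze.move[east]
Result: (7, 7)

Step: maze.sense[south]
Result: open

Step: stack.push[south]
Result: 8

Step: maze.move[south]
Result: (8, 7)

Step: stack.pop[]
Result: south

Step: maze.move[north]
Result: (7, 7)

Step: maze.sense[north]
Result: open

Step: stack.push[north]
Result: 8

Step: maze.move[north]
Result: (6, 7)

Step: maze.sense[north]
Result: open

Step: stack.push[north]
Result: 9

Step: maze.move[north]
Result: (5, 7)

Step: maze.sense[north]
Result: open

Step: stack.push[north]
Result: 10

Step: maze.move[north]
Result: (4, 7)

Step: maze.sense[north]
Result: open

Step: stack.push[north]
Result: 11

Step: maze.move[north]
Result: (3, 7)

Step: maze.sense[north]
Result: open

Step: stack.push[north]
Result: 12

Step: maze.move[north]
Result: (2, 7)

Step: maze.sense[north]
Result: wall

Step: stack.pop[]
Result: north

Step: maze.move[south]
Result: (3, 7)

Step: stack.pop[]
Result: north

Step: maze.move[south]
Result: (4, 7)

Step: stack.pop[]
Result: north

Step: maze.move[south]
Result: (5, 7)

Step: stack.pop[]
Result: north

Step: maze.move[south]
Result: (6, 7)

Step: stack.pop[]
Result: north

Step: maze.move[south]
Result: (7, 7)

Step: stack.pop[]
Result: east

Step: maze.move[west]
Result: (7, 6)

Step: maze.sense[west]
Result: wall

Step: stack.pop[]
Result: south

Step: maze.move[north]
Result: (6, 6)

Step: maze.sense[west]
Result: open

Step: stack.push[west]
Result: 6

Step: maze.move[west]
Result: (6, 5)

Step: maze.sense[north]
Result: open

Step: stack.push[north]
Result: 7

Step: maze.move[north]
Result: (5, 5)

Step: maze.sense[north]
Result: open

Step: stack.push[north]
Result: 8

Step: maze.move[north]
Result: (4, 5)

Step: maze.sense[north]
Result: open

Step: stack.push[north]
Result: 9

Step: maze.move[north]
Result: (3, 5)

Step: maze.sense[north]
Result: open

Step: stack.push[north]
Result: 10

Step: maze.move[north]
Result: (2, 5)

Step: maze.sense[north]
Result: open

Step: stack.push[north]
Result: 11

Step: maze.move[north]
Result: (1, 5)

Step: maze.sense[north]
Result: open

Step: stack.push[north]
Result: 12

Step: maze.move[north]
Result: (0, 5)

Step: maze.sense[east]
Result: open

Step: stack.push[east]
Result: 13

Step: maze.move[east]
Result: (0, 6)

Step: maze.sense[east]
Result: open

Step: stack.push[east]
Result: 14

Step: maze.move[east]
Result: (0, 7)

Step: stack.pop[]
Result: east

Step: maze.move[west]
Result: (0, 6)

Step: stack.pop[]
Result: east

Step: maze.move[west]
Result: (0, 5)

Step: maze.sense[west]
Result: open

Step: stack.push[west]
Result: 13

Step: maze.move[west]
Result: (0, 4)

Step: maze.sense[south]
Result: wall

Step: maze.sense[west]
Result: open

Step: stack.push[west]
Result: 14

Step: maze.move[west]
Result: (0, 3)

Step: maze.sense[south]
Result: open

Step: stack.push[south]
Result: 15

Step: maze.move[south]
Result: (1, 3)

Step: maze.sense[south]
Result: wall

Step: maze.sense[west]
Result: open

Step: stack.push[west]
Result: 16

Step: maze.move[west]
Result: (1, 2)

Step: maze.sense[south]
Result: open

Step: stack.push[south]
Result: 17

Step: maze.move[south]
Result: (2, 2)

Step: maze.sense[south]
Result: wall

Step: maze.sense[west]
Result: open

Step: stack.push[west]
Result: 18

Step: maze.move[west]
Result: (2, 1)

Step: maze.sense[south]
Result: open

Step: stack.push[south]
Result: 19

Step: maze.move[south]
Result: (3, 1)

Step: maze.sense[south]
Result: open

Step: stack.push[south]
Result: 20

Step: maze.move[south]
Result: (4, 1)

Step: maze.sense[south]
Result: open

Step: stack.push[south]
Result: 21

Step: maze.move[south]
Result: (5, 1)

Step: maze.sense[south]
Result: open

Step: stack.push[south]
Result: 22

Step: maze.move[south]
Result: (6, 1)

Step: maze.sense[south]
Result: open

Step: stack.push[south]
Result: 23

Step: maze.move[south]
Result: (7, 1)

Step: maze.sense[south]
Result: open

Step: stack.push[south]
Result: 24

Step: maze.move[south]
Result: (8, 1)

Step: maze.sense[east]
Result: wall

Step: maze.sense[west]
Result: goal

Step: maze.move[west]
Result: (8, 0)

Answer: (8, 0)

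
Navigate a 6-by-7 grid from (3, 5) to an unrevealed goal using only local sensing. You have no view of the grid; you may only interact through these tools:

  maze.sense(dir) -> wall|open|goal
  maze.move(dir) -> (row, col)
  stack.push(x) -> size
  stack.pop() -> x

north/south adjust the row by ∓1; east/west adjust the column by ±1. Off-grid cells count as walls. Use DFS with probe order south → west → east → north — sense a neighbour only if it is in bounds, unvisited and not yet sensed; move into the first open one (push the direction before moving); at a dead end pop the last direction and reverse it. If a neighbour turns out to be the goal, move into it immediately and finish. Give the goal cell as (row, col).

# 1. maze.sense(dir='south') : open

# 2. stack.push(x='south') : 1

# 3. maze.move(dir='south') : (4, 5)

# 4. maze.sense(dir='south') : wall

# 5. maze.sense(dir='west') : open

# 6. stack.push(x='west') : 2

# 7. maze.move(dir='west') : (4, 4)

# 8. maze.sense(dir='south') : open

# 9. stack.push(x='south') : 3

# 10. maze.move(dir='south') : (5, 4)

# 11. maze.sense(dir='west') : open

# 12. stack.push(x='west') : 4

# 13. maze.move(dir='west') : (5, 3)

# 14. maze.sense(dir='west') : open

# 15. stack.push(x='west') : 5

# 16. maze.move(dir='west') : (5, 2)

# 17. maze.sense(dir='west') : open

# 18. stack.push(x='west') : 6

# 19. maze.move(dir='west') : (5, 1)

# 20. maze.sense(dir='west') : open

# 21. stack.push(x='west') : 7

# 22. maze.move(dir='west') : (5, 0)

# 23. maze.sense(dir='north') : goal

# 24. maze.move(dir='north') : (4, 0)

Answer: (4, 0)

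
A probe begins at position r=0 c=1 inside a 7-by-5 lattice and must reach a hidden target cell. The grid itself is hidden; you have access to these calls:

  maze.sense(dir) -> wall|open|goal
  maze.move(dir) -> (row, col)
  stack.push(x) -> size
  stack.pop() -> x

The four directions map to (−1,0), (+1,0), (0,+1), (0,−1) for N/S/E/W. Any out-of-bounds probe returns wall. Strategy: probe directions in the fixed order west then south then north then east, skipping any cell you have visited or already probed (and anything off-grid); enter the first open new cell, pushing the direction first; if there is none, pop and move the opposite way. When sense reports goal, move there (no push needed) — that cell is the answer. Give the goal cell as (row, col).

>> sense(dir→west)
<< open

>> push(x→west)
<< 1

>> move(dir→west)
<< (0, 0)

>> sense(dir→south)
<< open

>> push(x→south)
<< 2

>> move(dir→south)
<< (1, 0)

>> sense(dir→south)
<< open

>> push(x→south)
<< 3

>> move(dir→south)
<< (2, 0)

>> sense(dir→south)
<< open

>> push(x→south)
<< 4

>> move(dir→south)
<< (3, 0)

>> sense(dir→south)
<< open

>> push(x→south)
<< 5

>> move(dir→south)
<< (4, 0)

>> sense(dir→south)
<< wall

>> sense(dir→east)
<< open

>> push(x→east)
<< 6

>> move(dir→east)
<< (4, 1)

>> sense(dir→south)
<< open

>> push(x→south)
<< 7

>> move(dir→south)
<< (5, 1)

>> sense(dir→south)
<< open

>> push(x→south)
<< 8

>> move(dir→south)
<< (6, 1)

>> sense(dir→west)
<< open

>> push(x→west)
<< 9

>> move(dir→west)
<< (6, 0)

>> pop()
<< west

>> move(dir→east)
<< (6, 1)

>> sense(dir→east)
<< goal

>> move(dir→east)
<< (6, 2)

Answer: (6, 2)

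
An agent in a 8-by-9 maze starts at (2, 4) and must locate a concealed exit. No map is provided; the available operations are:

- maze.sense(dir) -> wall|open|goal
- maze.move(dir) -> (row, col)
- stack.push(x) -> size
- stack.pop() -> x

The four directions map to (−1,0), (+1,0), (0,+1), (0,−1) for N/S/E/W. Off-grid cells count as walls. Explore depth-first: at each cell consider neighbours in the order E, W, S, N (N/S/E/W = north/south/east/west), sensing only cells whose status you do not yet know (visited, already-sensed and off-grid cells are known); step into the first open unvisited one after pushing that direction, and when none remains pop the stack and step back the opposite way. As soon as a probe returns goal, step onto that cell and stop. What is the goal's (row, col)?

% maze.sense dir→east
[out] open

% stack.push x→east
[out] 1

% maze.move dir→east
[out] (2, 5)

% maze.sense dir→east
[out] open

% stack.push x→east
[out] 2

% maze.move dir→east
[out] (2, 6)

% maze.sense dir→east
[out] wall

% maze.sense dir→south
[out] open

% stack.push x→south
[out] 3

% maze.move dir→south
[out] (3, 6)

% maze.sense dir→east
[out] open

% stack.push x→east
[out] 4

% maze.move dir→east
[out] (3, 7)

% maze.sense dir→east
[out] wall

% maze.sense dir→south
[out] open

% stack.push x→south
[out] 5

% maze.move dir→south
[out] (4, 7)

% maze.sense dir→east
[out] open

% stack.push x→east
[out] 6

% maze.move dir→east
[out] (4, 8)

% maze.sense dir→south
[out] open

% stack.push x→south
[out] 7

% maze.move dir→south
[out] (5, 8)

% maze.sense dir→west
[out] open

% stack.push x→west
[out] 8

% maze.move dir→west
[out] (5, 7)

% maze.sense dir→west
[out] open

% stack.push x→west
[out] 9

% maze.move dir→west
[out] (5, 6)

% maze.sense dir→west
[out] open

% stack.push x→west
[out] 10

% maze.move dir→west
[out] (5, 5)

% maze.sense dir→west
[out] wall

% maze.sense dir→south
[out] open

% stack.push x→south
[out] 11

% maze.move dir→south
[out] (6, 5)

% maze.sense dir→east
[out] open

% stack.push x→east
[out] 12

% maze.move dir→east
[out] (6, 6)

% maze.sense dir→east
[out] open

% stack.push x→east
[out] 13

% maze.move dir→east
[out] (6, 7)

% maze.sense dir→east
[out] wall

% maze.sense dir→south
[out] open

% stack.push x→south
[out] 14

% maze.move dir→south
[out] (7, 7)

% maze.sense dir→east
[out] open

% stack.push x→east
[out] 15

% maze.move dir→east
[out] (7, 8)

% stack.pop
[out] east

% maze.move dir→west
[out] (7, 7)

% maze.sense dir→west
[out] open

% stack.push x→west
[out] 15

% maze.move dir→west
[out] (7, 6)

% maze.sense dir→west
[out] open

% stack.push x→west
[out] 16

% maze.move dir→west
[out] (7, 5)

% maze.sense dir→west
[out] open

% stack.push x→west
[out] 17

% maze.move dir→west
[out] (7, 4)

% maze.sense dir→west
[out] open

% stack.push x→west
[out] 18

% maze.move dir→west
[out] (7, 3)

% maze.sense dir→west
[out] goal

% maze.move dir→west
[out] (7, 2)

Answer: (7, 2)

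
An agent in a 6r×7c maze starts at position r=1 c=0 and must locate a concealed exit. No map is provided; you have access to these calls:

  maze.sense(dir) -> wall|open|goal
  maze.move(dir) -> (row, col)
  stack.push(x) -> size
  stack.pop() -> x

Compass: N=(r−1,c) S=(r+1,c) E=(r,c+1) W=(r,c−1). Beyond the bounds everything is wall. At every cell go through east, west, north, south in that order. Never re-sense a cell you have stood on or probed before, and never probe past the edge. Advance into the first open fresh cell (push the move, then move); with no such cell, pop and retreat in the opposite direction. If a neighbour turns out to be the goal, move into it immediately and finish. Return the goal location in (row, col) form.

-- 1. sense(dir→east) ~> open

-- 2. push(x→east) ~> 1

-- 3. move(dir→east) ~> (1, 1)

-- 4. sense(dir→east) ~> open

-- 5. push(x→east) ~> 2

-- 6. move(dir→east) ~> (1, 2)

-- 7. sense(dir→east) ~> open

-- 8. push(x→east) ~> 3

-- 9. move(dir→east) ~> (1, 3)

-- 10. sense(dir→east) ~> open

-- 11. push(x→east) ~> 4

-- 12. move(dir→east) ~> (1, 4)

-- 13. sense(dir→east) ~> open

-- 14. push(x→east) ~> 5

-- 15. move(dir→east) ~> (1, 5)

-- 16. sense(dir→east) ~> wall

-- 17. sense(dir→north) ~> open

-- 18. push(x→north) ~> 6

-- 19. move(dir→north) ~> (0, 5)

-- 20. sense(dir→east) ~> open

-- 21. push(x→east) ~> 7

-- 22. move(dir→east) ~> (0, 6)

-- 23. pop() ~> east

-- 24. move(dir→west) ~> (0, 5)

-- 25. sense(dir→west) ~> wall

-- 26. pop() ~> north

-- 27. move(dir→south) ~> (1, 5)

-- 28. sense(dir→south) ~> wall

-- 29. pop() ~> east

-- 30. move(dir→west) ~> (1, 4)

-- 31. sense(dir→south) ~> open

-- 32. push(x→south) ~> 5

-- 33. move(dir→south) ~> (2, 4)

-- 34. sense(dir→west) ~> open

-- 35. push(x→west) ~> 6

-- 36. move(dir→west) ~> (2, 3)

-- 37. sense(dir→west) ~> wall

-- 38. sense(dir→south) ~> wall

-- 39. pop() ~> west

-- 40. move(dir→east) ~> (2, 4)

-- 41. sense(dir→south) ~> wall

-- 42. pop() ~> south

-- 43. move(dir→north) ~> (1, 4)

-- 44. pop() ~> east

-- 45. move(dir→west) ~> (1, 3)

-- 46. sense(dir→north) ~> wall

-- 47. pop() ~> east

-- 48. move(dir→west) ~> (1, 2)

-- 49. sense(dir→north) ~> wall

-- 50. pop() ~> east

-- 51. move(dir→west) ~> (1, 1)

-- 52. sense(dir→north) ~> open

-- 53. push(x→north) ~> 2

-- 54. move(dir→north) ~> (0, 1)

-- 55. sense(dir→west) ~> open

-- 56. push(x→west) ~> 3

-- 57. move(dir→west) ~> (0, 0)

-- 58. pop() ~> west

-- 59. move(dir→east) ~> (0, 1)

-- 60. pop() ~> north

-- 61. move(dir→south) ~> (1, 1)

-- 62. sense(dir→south) ~> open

-- 63. push(x→south) ~> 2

-- 64. move(dir→south) ~> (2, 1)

-- 65. sense(dir→west) ~> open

-- 66. push(x→west) ~> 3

-- 67. move(dir→west) ~> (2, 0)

-- 68. sense(dir→south) ~> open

-- 69. push(x→south) ~> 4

-- 70. move(dir→south) ~> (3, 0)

-- 71. sense(dir→east) ~> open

-- 72. push(x→east) ~> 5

-- 73. move(dir→east) ~> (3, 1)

-- 74. sense(dir→east) ~> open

-- 75. push(x→east) ~> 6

-- 76. move(dir→east) ~> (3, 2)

-- 77. sense(dir→south) ~> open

-- 78. push(x→south) ~> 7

-- 79. move(dir→south) ~> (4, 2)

-- 80. sense(dir→east) ~> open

-- 81. push(x→east) ~> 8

-- 82. move(dir→east) ~> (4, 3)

-- 83. sense(dir→east) ~> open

-- 84. push(x→east) ~> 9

-- 85. move(dir→east) ~> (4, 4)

-- 86. sense(dir→east) ~> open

-- 87. push(x→east) ~> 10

-- 88. move(dir→east) ~> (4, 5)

-- 89. sense(dir→east) ~> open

-- 90. push(x→east) ~> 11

-- 91. move(dir→east) ~> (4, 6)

-- 92. sense(dir→north) ~> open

-- 93. push(x→north) ~> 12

-- 94. move(dir→north) ~> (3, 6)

-- 95. sense(dir→west) ~> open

-- 96. push(x→west) ~> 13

-- 97. move(dir→west) ~> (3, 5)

-- 98. pop() ~> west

-- 99. move(dir→east) ~> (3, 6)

-- 100. sense(dir→north) ~> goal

-- 101. move(dir→north) ~> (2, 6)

Answer: (2, 6)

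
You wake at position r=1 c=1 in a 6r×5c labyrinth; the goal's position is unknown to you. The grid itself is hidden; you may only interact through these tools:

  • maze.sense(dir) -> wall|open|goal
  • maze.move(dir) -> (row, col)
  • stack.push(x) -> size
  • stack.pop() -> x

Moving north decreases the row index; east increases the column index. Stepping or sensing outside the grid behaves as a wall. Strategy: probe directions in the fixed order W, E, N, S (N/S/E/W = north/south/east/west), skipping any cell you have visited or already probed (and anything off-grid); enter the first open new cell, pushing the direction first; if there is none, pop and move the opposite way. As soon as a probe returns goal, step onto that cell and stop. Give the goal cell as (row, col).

[in] sense dir=west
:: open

[in] push x=west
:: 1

[in] move dir=west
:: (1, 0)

[in] sense dir=north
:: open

[in] push x=north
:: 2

[in] move dir=north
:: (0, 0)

[in] sense dir=east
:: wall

[in] pop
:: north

[in] move dir=south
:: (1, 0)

[in] sense dir=south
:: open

[in] push x=south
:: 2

[in] move dir=south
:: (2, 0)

[in] sense dir=east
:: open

[in] push x=east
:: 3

[in] move dir=east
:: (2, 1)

[in] sense dir=east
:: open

[in] push x=east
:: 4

[in] move dir=east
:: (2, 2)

[in] sense dir=east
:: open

[in] push x=east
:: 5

[in] move dir=east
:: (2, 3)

[in] sense dir=east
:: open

[in] push x=east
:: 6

[in] move dir=east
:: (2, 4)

[in] sense dir=north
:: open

[in] push x=north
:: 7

[in] move dir=north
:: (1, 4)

[in] sense dir=west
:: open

[in] push x=west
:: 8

[in] move dir=west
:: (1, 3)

[in] sense dir=west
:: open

[in] push x=west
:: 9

[in] move dir=west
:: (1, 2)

[in] sense dir=north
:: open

[in] push x=north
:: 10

[in] move dir=north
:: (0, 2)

[in] sense dir=east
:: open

[in] push x=east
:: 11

[in] move dir=east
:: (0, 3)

[in] sense dir=east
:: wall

[in] pop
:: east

[in] move dir=west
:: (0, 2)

[in] pop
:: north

[in] move dir=south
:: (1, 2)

[in] pop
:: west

[in] move dir=east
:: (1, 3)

[in] pop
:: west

[in] move dir=east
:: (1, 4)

[in] pop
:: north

[in] move dir=south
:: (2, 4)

[in] sense dir=south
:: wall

[in] pop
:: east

[in] move dir=west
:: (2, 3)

[in] sense dir=south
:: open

[in] push x=south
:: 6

[in] move dir=south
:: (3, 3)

[in] sense dir=west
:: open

[in] push x=west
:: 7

[in] move dir=west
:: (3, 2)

[in] sense dir=west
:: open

[in] push x=west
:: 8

[in] move dir=west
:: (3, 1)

[in] sense dir=west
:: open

[in] push x=west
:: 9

[in] move dir=west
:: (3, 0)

[in] sense dir=south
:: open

[in] push x=south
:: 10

[in] move dir=south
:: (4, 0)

[in] sense dir=east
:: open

[in] push x=east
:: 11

[in] move dir=east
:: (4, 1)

[in] sense dir=east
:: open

[in] push x=east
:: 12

[in] move dir=east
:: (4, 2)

[in] sense dir=east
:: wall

[in] sense dir=south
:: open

[in] push x=south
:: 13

[in] move dir=south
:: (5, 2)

[in] sense dir=west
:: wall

[in] sense dir=east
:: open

[in] push x=east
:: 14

[in] move dir=east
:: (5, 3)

[in] sense dir=east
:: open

[in] push x=east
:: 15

[in] move dir=east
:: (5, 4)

[in] sense dir=north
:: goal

[in] move dir=north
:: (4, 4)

Answer: (4, 4)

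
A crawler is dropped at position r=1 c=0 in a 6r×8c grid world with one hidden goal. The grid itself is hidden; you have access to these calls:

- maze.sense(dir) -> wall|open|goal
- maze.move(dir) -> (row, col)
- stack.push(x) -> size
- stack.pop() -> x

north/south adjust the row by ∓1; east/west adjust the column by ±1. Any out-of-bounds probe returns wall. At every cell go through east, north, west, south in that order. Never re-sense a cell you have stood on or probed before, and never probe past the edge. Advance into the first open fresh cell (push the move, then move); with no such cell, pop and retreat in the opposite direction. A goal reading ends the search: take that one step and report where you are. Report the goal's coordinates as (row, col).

Using sense passing dir=east, : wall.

I run sense passing dir=north, giving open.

I call push passing x=north, and observe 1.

I call move passing dir=north, and get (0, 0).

Using sense passing dir=east, giving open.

I run push passing x=east, yielding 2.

I invoke move passing dir=east, — result: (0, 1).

Invoking sense passing dir=east, → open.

Using push passing x=east, giving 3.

I call move passing dir=east, yielding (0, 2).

Using sense passing dir=east, : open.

I invoke push passing x=east, and get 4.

I try move passing dir=east, — result: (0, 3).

I use sense passing dir=east, and see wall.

I run sense passing dir=south, → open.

Next I call push passing x=south, yielding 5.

Using move passing dir=south, and get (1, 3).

I invoke sense passing dir=east, → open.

Invoking push passing x=east, yielding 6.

I use move passing dir=east, : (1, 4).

I use sense passing dir=east, and observe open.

I try push passing x=east, and get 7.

Using move passing dir=east, → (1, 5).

I run sense passing dir=east, and observe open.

I invoke push passing x=east, : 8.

Invoking move passing dir=east, → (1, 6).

Then sense passing dir=east, giving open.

I try push passing x=east, which returns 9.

Using move passing dir=east, — result: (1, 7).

Calling sense passing dir=north, yielding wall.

Calling sense passing dir=south, yielding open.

I call push passing x=south, : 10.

Invoking move passing dir=south, yielding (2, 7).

I invoke sense passing dir=west, — result: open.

I run push passing x=west, : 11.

I try move passing dir=west, which returns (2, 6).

Then sense passing dir=west, giving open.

Next I call push passing x=west, giving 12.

I try move passing dir=west, — result: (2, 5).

I call sense passing dir=west, yielding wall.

Calling sense passing dir=south, and observe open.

I use push passing x=south, and see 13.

Then move passing dir=south, and see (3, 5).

Then sense passing dir=east, — result: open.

Using push passing x=east, → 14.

I call move passing dir=east, giving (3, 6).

Then sense passing dir=east, : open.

Calling push passing x=east, yielding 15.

Using move passing dir=east, and see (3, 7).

Now I run sense passing dir=south, and see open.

I use push passing x=south, : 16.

I call move passing dir=south, giving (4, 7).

Then sense passing dir=west, which returns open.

Using push passing x=west, and observe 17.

Next I call move passing dir=west, : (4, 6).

I use sense passing dir=west, and see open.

I use push passing x=west, : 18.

I try move passing dir=west, giving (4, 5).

Next I call sense passing dir=west, and get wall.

Then sense passing dir=south, giving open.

Next I call push passing x=south, — result: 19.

I call move passing dir=south, and get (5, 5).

I try sense passing dir=east, yielding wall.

Now I run sense passing dir=west, → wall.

I call pop, → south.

Invoking move passing dir=north, giving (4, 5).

Then pop(), — result: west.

I call move passing dir=east, and observe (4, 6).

I use pop, giving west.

Calling move passing dir=east, and see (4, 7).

Then sense passing dir=south, → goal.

Now I run move passing dir=south, : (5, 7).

Answer: (5, 7)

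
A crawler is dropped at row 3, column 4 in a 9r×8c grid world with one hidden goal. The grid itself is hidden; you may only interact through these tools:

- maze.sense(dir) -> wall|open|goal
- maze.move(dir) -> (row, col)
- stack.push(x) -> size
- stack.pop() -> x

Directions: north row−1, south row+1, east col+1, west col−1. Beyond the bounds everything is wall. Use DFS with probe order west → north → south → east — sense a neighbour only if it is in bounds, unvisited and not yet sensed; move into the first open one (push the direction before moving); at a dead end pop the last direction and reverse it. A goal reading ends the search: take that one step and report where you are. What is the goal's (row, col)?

-- 1. sense(dir: west) ~> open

-- 2. push(x: west) ~> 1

-- 3. move(dir: west) ~> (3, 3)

-- 4. sense(dir: west) ~> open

-- 5. push(x: west) ~> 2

-- 6. move(dir: west) ~> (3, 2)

-- 7. sense(dir: west) ~> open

-- 8. push(x: west) ~> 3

-- 9. move(dir: west) ~> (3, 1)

-- 10. sense(dir: west) ~> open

-- 11. push(x: west) ~> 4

-- 12. move(dir: west) ~> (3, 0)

-- 13. sense(dir: north) ~> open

-- 14. push(x: north) ~> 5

-- 15. move(dir: north) ~> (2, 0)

-- 16. sense(dir: north) ~> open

-- 17. push(x: north) ~> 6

-- 18. move(dir: north) ~> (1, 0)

-- 19. sense(dir: north) ~> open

-- 20. push(x: north) ~> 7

-- 21. move(dir: north) ~> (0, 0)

-- 22. sense(dir: east) ~> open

-- 23. push(x: east) ~> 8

-- 24. move(dir: east) ~> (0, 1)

-- 25. sense(dir: south) ~> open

-- 26. push(x: south) ~> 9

-- 27. move(dir: south) ~> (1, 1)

-- 28. sense(dir: south) ~> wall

-- 29. sense(dir: east) ~> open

-- 30. push(x: east) ~> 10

-- 31. move(dir: east) ~> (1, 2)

-- 32. sense(dir: north) ~> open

-- 33. push(x: north) ~> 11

-- 34. move(dir: north) ~> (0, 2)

-- 35. sense(dir: east) ~> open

-- 36. push(x: east) ~> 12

-- 37. move(dir: east) ~> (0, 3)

-- 38. sense(dir: south) ~> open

-- 39. push(x: south) ~> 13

-- 40. move(dir: south) ~> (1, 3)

-- 41. sense(dir: south) ~> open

-- 42. push(x: south) ~> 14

-- 43. move(dir: south) ~> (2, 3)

-- 44. sense(dir: west) ~> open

-- 45. push(x: west) ~> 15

-- 46. move(dir: west) ~> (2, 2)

-- 47. pop() ~> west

-- 48. move(dir: east) ~> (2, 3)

-- 49. sense(dir: east) ~> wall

-- 50. pop() ~> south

-- 51. move(dir: north) ~> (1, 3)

-- 52. sense(dir: east) ~> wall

-- 53. pop() ~> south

-- 54. move(dir: north) ~> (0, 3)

-- 55. sense(dir: east) ~> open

-- 56. push(x: east) ~> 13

-- 57. move(dir: east) ~> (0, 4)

-- 58. sense(dir: east) ~> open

-- 59. push(x: east) ~> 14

-- 60. move(dir: east) ~> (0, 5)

-- 61. sense(dir: south) ~> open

-- 62. push(x: south) ~> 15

-- 63. move(dir: south) ~> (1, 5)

-- 64. sense(dir: south) ~> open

-- 65. push(x: south) ~> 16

-- 66. move(dir: south) ~> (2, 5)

-- 67. sense(dir: south) ~> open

-- 68. push(x: south) ~> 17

-- 69. move(dir: south) ~> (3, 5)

-- 70. sense(dir: south) ~> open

-- 71. push(x: south) ~> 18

-- 72. move(dir: south) ~> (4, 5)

-- 73. sense(dir: west) ~> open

-- 74. push(x: west) ~> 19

-- 75. move(dir: west) ~> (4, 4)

-- 76. sense(dir: west) ~> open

-- 77. push(x: west) ~> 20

-- 78. move(dir: west) ~> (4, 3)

-- 79. sense(dir: west) ~> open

-- 80. push(x: west) ~> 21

-- 81. move(dir: west) ~> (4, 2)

-- 82. sense(dir: west) ~> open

-- 83. push(x: west) ~> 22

-- 84. move(dir: west) ~> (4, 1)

-- 85. sense(dir: west) ~> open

-- 86. push(x: west) ~> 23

-- 87. move(dir: west) ~> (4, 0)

-- 88. sense(dir: south) ~> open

-- 89. push(x: south) ~> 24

-- 90. move(dir: south) ~> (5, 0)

-- 91. sense(dir: south) ~> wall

-- 92. sense(dir: east) ~> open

-- 93. push(x: east) ~> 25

-- 94. move(dir: east) ~> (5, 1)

-- 95. sense(dir: south) ~> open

-- 96. push(x: south) ~> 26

-- 97. move(dir: south) ~> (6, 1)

-- 98. sense(dir: south) ~> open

-- 99. push(x: south) ~> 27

-- 100. move(dir: south) ~> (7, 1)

-- 101. sense(dir: west) ~> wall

-- 102. sense(dir: south) ~> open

-- 103. push(x: south) ~> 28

-- 104. move(dir: south) ~> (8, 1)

-- 105. sense(dir: west) ~> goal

-- 106. move(dir: west) ~> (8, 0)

Answer: (8, 0)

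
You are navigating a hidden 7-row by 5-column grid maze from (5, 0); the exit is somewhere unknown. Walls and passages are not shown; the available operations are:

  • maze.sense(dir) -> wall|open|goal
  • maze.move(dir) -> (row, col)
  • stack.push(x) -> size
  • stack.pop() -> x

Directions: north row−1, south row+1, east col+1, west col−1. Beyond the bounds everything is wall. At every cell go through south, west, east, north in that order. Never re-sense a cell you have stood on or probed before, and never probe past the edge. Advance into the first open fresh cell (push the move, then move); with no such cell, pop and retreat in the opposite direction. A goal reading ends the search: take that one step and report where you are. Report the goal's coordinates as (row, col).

Do: maze.sense[dir→south]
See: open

Do: stack.push[x→south]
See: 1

Do: maze.move[dir→south]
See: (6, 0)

Do: maze.sense[dir→east]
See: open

Do: stack.push[x→east]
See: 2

Do: maze.move[dir→east]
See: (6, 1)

Do: maze.sense[dir→east]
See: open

Do: stack.push[x→east]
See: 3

Do: maze.move[dir→east]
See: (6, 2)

Do: maze.sense[dir→east]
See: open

Do: stack.push[x→east]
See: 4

Do: maze.move[dir→east]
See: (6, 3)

Do: maze.sense[dir→east]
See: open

Do: stack.push[x→east]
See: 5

Do: maze.move[dir→east]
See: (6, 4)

Do: maze.sense[dir→north]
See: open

Do: stack.push[x→north]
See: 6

Do: maze.move[dir→north]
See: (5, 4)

Do: maze.sense[dir→west]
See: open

Do: stack.push[x→west]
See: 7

Do: maze.move[dir→west]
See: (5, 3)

Do: maze.sense[dir→west]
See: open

Do: stack.push[x→west]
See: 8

Do: maze.move[dir→west]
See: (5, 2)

Do: maze.sense[dir→west]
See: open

Do: stack.push[x→west]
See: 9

Do: maze.move[dir→west]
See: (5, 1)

Do: maze.sense[dir→north]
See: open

Do: stack.push[x→north]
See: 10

Do: maze.move[dir→north]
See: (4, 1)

Do: maze.sense[dir→west]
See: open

Do: stack.push[x→west]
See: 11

Do: maze.move[dir→west]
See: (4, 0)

Do: maze.sense[dir→north]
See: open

Do: stack.push[x→north]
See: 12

Do: maze.move[dir→north]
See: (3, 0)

Do: maze.sense[dir→east]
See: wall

Do: maze.sense[dir→north]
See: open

Do: stack.push[x→north]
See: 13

Do: maze.move[dir→north]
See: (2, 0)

Do: maze.sense[dir→east]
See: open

Do: stack.push[x→east]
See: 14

Do: maze.move[dir→east]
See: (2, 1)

Do: maze.sense[dir→east]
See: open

Do: stack.push[x→east]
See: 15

Do: maze.move[dir→east]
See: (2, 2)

Do: maze.sense[dir→south]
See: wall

Do: maze.sense[dir→east]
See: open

Do: stack.push[x→east]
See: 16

Do: maze.move[dir→east]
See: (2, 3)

Do: maze.sense[dir→south]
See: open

Do: stack.push[x→south]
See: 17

Do: maze.move[dir→south]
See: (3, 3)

Do: maze.sense[dir→south]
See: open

Do: stack.push[x→south]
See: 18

Do: maze.move[dir→south]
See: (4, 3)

Do: maze.sense[dir→west]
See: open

Do: stack.push[x→west]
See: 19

Do: maze.move[dir→west]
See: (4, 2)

Do: stack.pop[]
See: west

Do: maze.move[dir→east]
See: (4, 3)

Do: maze.sense[dir→east]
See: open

Do: stack.push[x→east]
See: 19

Do: maze.move[dir→east]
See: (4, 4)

Do: maze.sense[dir→north]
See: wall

Do: stack.pop[]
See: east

Do: maze.move[dir→west]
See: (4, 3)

Do: stack.pop[]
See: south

Do: maze.move[dir→north]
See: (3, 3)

Do: stack.pop[]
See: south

Do: maze.move[dir→north]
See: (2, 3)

Do: maze.sense[dir→east]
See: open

Do: stack.push[x→east]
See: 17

Do: maze.move[dir→east]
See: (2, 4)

Do: maze.sense[dir→north]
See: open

Do: stack.push[x→north]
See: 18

Do: maze.move[dir→north]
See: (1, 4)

Do: maze.sense[dir→west]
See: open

Do: stack.push[x→west]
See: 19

Do: maze.move[dir→west]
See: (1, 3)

Do: maze.sense[dir→west]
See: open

Do: stack.push[x→west]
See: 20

Do: maze.move[dir→west]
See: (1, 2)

Do: maze.sense[dir→west]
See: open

Do: stack.push[x→west]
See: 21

Do: maze.move[dir→west]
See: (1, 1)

Do: maze.sense[dir→west]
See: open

Do: stack.push[x→west]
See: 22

Do: maze.move[dir→west]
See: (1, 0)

Do: maze.sense[dir→north]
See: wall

Do: stack.pop[]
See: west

Do: maze.move[dir→east]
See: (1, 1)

Do: maze.sense[dir→north]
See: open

Do: stack.push[x→north]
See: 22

Do: maze.move[dir→north]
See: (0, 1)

Do: maze.sense[dir→east]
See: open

Do: stack.push[x→east]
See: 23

Do: maze.move[dir→east]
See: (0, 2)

Do: maze.sense[dir→east]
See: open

Do: stack.push[x→east]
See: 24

Do: maze.move[dir→east]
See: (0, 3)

Do: maze.sense[dir→east]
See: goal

Do: maze.move[dir→east]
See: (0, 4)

Answer: (0, 4)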